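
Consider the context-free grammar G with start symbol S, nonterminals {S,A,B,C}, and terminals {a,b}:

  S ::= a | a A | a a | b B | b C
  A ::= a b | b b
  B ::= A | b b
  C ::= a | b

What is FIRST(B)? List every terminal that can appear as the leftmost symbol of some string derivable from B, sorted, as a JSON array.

FIRST sets, iterate to fixpoint:
iter 1:
  A via A→a b: +{a}
  A via A→b b: +{b}
  B via B→A: +{a,b}
  C via C→a: +{a}
  C via C→b: +{b}
  S via S→a: +{a}
  S via S→b B: +{b}
  S: {a,b}  A: {a,b}  B: {a,b}  C: {a,b}
iter 2: (stable)
  S: {a,b}  A: {a,b}  B: {a,b}  C: {a,b}

FIRST(B) = ["a", "b"]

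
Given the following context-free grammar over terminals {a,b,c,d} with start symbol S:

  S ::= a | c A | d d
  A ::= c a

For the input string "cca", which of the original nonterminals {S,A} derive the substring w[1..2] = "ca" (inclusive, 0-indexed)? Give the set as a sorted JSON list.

Convert to CNF:
  S -> T0 A | T2 T2 | a
  A -> T0 T1
  T0 -> c
  T1 -> a
  T2 -> d

CYK table (by increasing span), restricted to cells inside w[1..2]:
  T[1,1] 'c' = {T0}  orig:{}
  T[2,2] 'a' = {S,T1}  orig:{S}
  T[1,2] 'ca' = {A}

Original NTs in T[1,2] deriving "ca": ["A"]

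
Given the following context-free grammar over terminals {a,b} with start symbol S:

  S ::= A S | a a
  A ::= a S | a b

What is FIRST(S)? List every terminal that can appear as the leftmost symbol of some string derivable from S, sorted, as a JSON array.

Compute FIRST by fixpoint:
pass 1:
  A via A→a S: +{a}
  S via S→A S: +{a}
  FIRST[S]={a}  FIRST[A]={a}
pass 2: (no change)
  FIRST[S]={a}  FIRST[A]={a}

FIRST(S) = ["a"]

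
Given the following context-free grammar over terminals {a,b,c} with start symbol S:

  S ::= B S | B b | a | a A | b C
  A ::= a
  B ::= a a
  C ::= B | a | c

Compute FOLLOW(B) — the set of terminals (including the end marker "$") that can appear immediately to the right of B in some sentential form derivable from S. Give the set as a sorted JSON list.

FIRST iteration:
round 1:
  A via A→a: +{a}
  B via B→a a: +{a}
  C via C→B: +{a}
  C via C→c: +{c}
  S via S→B S: +{a}
  S via S→b C: +{b}
  FIRST(S)={a,b}  FIRST(A)={a}  FIRST(B)={a}  FIRST(C)={a,c}
round 2: — fixpoint
  FIRST(S)={a,b}  FIRST(A)={a}  FIRST(B)={a}  FIRST(C)={a,c}

FOLLOW sets:
initialize: $ ∈ FOLLOW(S)
pass 1:
  S→B S: FOLLOW(B) ⊇ FIRST(S) = {a,b}; new: +{a,b}
  S→a A: FOLLOW(A) ⊇ FOLLOW(S) ⊇ {$}; new: +{$}
  S→b C: FOLLOW(C) ⊇ FOLLOW(S) ⊇ {$}; new: +{$}
  FOLLOW[S]={$}  FOLLOW[A]={$}  FOLLOW[B]={a,b}  FOLLOW[C]={$}
pass 2:
  C→B: FOLLOW(B) ⊇ FOLLOW(C) ⊇ {$}; new: +{$}
  FOLLOW[S]={$}  FOLLOW[A]={$}  FOLLOW[B]={$,a,b}  FOLLOW[C]={$}
pass 3: (stable)
  FOLLOW[S]={$}  FOLLOW[A]={$}  FOLLOW[B]={$,a,b}  FOLLOW[C]={$}

FOLLOW(B) = ["$", "a", "b"]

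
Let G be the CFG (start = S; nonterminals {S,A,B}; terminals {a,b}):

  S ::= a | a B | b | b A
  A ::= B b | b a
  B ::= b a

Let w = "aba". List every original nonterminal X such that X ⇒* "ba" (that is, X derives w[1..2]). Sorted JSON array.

Convert to CNF:
  S -> T0 A | T1 B | a | b
  A -> B T0 | T0 T1
  B -> T0 T1
  T0 -> b
  T1 -> a

CYK fill (cells [i..j] with 1 ≤ i ≤ j ≤ 2 only):
  [1..1]={S,T0}  "b"  orig:{S}
  [2..2]={S,T1}  "a"  orig:{S}
  [1..2]={A,B}  "ba"

Original NTs in T[1,2] deriving "ba": ["A", "B"]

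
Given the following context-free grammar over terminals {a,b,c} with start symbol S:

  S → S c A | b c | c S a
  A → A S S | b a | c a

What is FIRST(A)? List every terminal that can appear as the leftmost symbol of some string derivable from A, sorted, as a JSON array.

FIRST iteration:
iter 1:
  A via A→b a: +{b}
  A via A→c a: +{c}
  S via S→b c: +{b}
  S via S→c S a: +{c}
  FIRST(S)={b,c}  FIRST(A)={b,c}
iter 2: (no change)
  FIRST(S)={b,c}  FIRST(A)={b,c}

FIRST(A) = ["b", "c"]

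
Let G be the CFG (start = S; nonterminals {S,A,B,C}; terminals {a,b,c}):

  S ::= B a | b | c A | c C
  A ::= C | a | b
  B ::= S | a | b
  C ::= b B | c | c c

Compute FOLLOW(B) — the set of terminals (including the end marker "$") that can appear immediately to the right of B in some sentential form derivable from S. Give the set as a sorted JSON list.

FIRST iteration:
iter 1:
  A via A→a: +{a}
  A via A→b: +{b}
  B via B→a: +{a}
  B via B→b: +{b}
  C via C→b B: +{b}
  C via C→c: +{c}
  S via S→B a: +{a,b}
  S via S→c A: +{c}
  FIRST[S]={a,b,c}  FIRST[A]={a,b}  FIRST[B]={a,b}  FIRST[C]={b,c}
iter 2:
  A via A→C: +{c}
  B via B→S: +{c}
  FIRST[S]={a,b,c}  FIRST[A]={a,b,c}  FIRST[B]={a,b,c}  FIRST[C]={b,c}
iter 3: — fixpoint
  FIRST[S]={a,b,c}  FIRST[A]={a,b,c}  FIRST[B]={a,b,c}  FIRST[C]={b,c}

FOLLOW iteration:
initialize: $ ∈ FOLLOW(S)
pass 1:
  S→B a: FOLLOW(B) ⊇ FIRST(a) = {a}; new: +{a}
  S→c A: FOLLOW(A) ⊇ FOLLOW(S) ⊇ {$}; new: +{$}
  S→c C: FOLLOW(C) ⊇ FOLLOW(S) ⊇ {$}; new: +{$}
  FOLLOW[S]={$}  FOLLOW[A]={$}  FOLLOW[B]={a}  FOLLOW[C]={$}
pass 2:
  B→S: FOLLOW(S) ⊇ FOLLOW(B) ⊇ {a}; new: +{a}
  C→b B: FOLLOW(B) ⊇ FOLLOW(C) ⊇ {$}; new: +{$}
  S→c A: FOLLOW(A) ⊇ FOLLOW(S) ⊇ {$,a}; new: +{a}
  S→c C: FOLLOW(C) ⊇ FOLLOW(S) ⊇ {$,a}; new: +{a}
  FOLLOW[S]={$,a}  FOLLOW[A]={$,a}  FOLLOW[B]={$,a}  FOLLOW[C]={$,a}
pass 3: done
  FOLLOW[S]={$,a}  FOLLOW[A]={$,a}  FOLLOW[B]={$,a}  FOLLOW[C]={$,a}

FOLLOW(B) = ["$", "a"]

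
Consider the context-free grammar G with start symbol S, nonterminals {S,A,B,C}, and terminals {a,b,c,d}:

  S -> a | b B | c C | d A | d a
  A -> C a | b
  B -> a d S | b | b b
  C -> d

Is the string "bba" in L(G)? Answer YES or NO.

CNF form of G:
  S -> T1 A | T1 T0 | T2 B | T3 C | a
  A -> C T0 | b
  B -> T0 X4 | T2 T2 | b
  C -> d
  T0 -> a
  T1 -> d
  T2 -> b
  T3 -> c
  X4 -> T1 S

CYK fill:
  cell(0,0) b: {A,B,T2}  orig:{A,B}
  cell(1,1) b: {A,B,T2}  orig:{A,B}
  cell(2,2) a: {S,T0}  orig:{S}
  cell(0,1) bb: {B,S}
  cell(1,2) ba: ∅
  cell(0,2) bba: ∅

S ∉ T[0,2] ⇒ NO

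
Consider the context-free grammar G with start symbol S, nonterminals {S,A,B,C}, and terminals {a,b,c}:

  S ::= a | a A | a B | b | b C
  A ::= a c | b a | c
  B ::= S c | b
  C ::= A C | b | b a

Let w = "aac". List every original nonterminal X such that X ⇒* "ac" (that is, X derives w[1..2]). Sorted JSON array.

Convert to CNF:
  S -> T0 A | T0 B | T2 C | a | b
  A -> T0 T1 | T2 T0 | c
  B -> S T1 | b
  C -> A C | T2 T0 | b
  T0 -> a
  T1 -> c
  T2 -> b

CYK fill, restricted to cells inside w[1..2]:
  [1..1]={S,T0}  "a"  orig:{S}
  [2..2]={A,T1}  "c"  orig:{A}
  [1..2]={A,B,S}  "ac"

Original NTs in T[1,2] deriving "ac": ["A", "B", "S"]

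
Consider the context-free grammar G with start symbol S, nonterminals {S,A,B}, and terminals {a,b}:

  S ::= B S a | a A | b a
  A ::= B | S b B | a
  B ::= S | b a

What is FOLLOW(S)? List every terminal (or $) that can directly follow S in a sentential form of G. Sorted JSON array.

Compute FIRST by fixpoint:
[1]
  A via A→a: +{a}
  B via B→b a: +{b}
  S via S→B S a: +{b}
  S via S→a A: +{a}
  FIRST[S]={a,b}  FIRST[A]={a}  FIRST[B]={b}
[2]
  A via A→B: +{b}
  B via B→S: +{a}
  FIRST[S]={a,b}  FIRST[A]={a,b}  FIRST[B]={a,b}
[3] (no change)
  FIRST[S]={a,b}  FIRST[A]={a,b}  FIRST[B]={a,b}

FOLLOW iteration:
initialize: $ ∈ FOLLOW(S)
pass 1:
  A→S b B: FOLLOW(S) ⊇ FIRST(b) = {b}; new: +{b}
  S→B S a: FOLLOW(B) ⊇ FIRST(S) = {a,b}; new: +{a,b}
  S→B S a: FOLLOW(S) ⊇ FIRST(a) = {a}; new: +{a}
  S→a A: FOLLOW(A) ⊇ FOLLOW(S) ⊇ {$,a,b}; new: +{$,a,b}
  FOLLOW[S]={$,a,b}  FOLLOW[A]={$,a,b}  FOLLOW[B]={a,b}
pass 2:
  A→B: FOLLOW(B) ⊇ FOLLOW(A) ⊇ {$,a,b}; new: +{$}
  FOLLOW[S]={$,a,b}  FOLLOW[A]={$,a,b}  FOLLOW[B]={$,a,b}
pass 3: — fixpoint
  FOLLOW[S]={$,a,b}  FOLLOW[A]={$,a,b}  FOLLOW[B]={$,a,b}

FOLLOW(S) = ["$", "a", "b"]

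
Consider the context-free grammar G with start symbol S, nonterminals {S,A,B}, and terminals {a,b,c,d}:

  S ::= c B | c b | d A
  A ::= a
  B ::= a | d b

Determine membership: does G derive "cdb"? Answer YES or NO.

CNF form of G:
  S -> T0 A | T2 B | T2 T1
  A -> a
  B -> T0 T1 | a
  T0 -> d
  T1 -> b
  T2 -> c

CYK fill:
  cell(0,0) c: {T2}  orig:{}
  cell(1,1) d: {T0}  orig:{}
  cell(2,2) b: {T1}  orig:{}
  cell(0,1) cd: ∅
  cell(1,2) db: {B}
  cell(0,2) cdb: {S}

S ∈ T[0,2] ⇒ YES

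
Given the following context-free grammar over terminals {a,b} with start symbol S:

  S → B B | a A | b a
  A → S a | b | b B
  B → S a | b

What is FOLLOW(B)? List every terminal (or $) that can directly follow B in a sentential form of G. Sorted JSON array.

FIRST sets, iterate to fixpoint:
round 1:
  A via A→b: +{b}
  B via B→b: +{b}
  S via S→B B: +{b}
  S via S→a A: +{a}
  FIRST[S]={a,b}  FIRST[A]={b}  FIRST[B]={b}
round 2:
  A via A→S a: +{a}
  B via B→S a: +{a}
  FIRST[S]={a,b}  FIRST[A]={a,b}  FIRST[B]={a,b}
round 3: done
  FIRST[S]={a,b}  FIRST[A]={a,b}  FIRST[B]={a,b}

FOLLOW iteration:
seed FOLLOW(S) with $
iter 1:
  A→S a: FOLLOW(S) ⊇ FIRST(a) = {a}; new: +{a}
  S→B B: FOLLOW(B) ⊇ FIRST(B) = {a,b}; new: +{a,b}
  S→B B: FOLLOW(B) ⊇ FOLLOW(S) ⊇ {$,a}; new: +{$}
  S→a A: FOLLOW(A) ⊇ FOLLOW(S) ⊇ {$,a}; new: +{$,a}
  FOLLOW[S]={$,a}  FOLLOW[A]={$,a}  FOLLOW[B]={$,a,b}
iter 2: (no change)
  FOLLOW[S]={$,a}  FOLLOW[A]={$,a}  FOLLOW[B]={$,a,b}

FOLLOW(B) = ["$", "a", "b"]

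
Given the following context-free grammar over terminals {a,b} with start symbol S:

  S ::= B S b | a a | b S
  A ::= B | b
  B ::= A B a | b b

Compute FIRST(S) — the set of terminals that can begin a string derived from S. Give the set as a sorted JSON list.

FIRST iteration:
[1]
  A via A→b: +{b}
  B via B→A B a: +{b}
  S via S→B S b: +{b}
  S via S→a a: +{a}
  FIRST[S]={a,b}  FIRST[A]={b}  FIRST[B]={b}
[2] (stable)
  FIRST[S]={a,b}  FIRST[A]={b}  FIRST[B]={b}

FIRST(S) = ["a", "b"]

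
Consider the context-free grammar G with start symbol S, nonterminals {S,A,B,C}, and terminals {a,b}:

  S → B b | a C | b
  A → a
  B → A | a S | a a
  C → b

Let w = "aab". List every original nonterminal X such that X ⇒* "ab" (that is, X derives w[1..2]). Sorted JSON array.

CNF form of G:
  S -> B T1 | T0 C | b
  A -> a
  B -> T0 S | T0 T0 | a
  C -> b
  T0 -> a
  T1 -> b

CYK fill, restricted to cells inside w[1..2]:
  cell(1,1) a: {A,B,T0}  orig:{A,B}
  cell(2,2) b: {C,S,T1}  orig:{C,S}
  cell(1,2) ab: {B,S}

Original NTs in T[1,2] deriving "ab": ["B", "S"]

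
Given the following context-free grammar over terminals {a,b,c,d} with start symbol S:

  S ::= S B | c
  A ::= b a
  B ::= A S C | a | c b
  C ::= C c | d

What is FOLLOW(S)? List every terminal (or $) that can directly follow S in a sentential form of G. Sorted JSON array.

Compute FIRST by fixpoint:
pass 1:
  A via A→b a: +{b}
  B via B→A S C: +{b}
  B via B→a: +{a}
  B via B→c b: +{c}
  C via C→d: +{d}
  S via S→c: +{c}
  S: {c}  A: {b}  B: {a,b,c}  C: {d}
pass 2: — fixpoint
  S: {c}  A: {b}  B: {a,b,c}  C: {d}

FOLLOW sets:
initialize: $ ∈ FOLLOW(S)
pass 1:
  B→A S C: FOLLOW(A) ⊇ FIRST(S) = {c}; new: +{c}
  B→A S C: FOLLOW(S) ⊇ FIRST(C) = {d}; new: +{d}
  C→C c: FOLLOW(C) ⊇ FIRST(c) = {c}; new: +{c}
  S→S B: FOLLOW(S) ⊇ FIRST(B) = {a,b,c}; new: +{a,b,c}
  S→S B: FOLLOW(B) ⊇ FOLLOW(S) ⊇ {$,a,b,c,d}; new: +{$,a,b,c,d}
  S: {$,a,b,c,d}  A: {c}  B: {$,a,b,c,d}  C: {c}
pass 2:
  B→A S C: FOLLOW(C) ⊇ FOLLOW(B) ⊇ {$,a,b,c,d}; new: +{$,a,b,d}
  S: {$,a,b,c,d}  A: {c}  B: {$,a,b,c,d}  C: {$,a,b,c,d}
pass 3: (stable)
  S: {$,a,b,c,d}  A: {c}  B: {$,a,b,c,d}  C: {$,a,b,c,d}

FOLLOW(S) = ["$", "a", "b", "c", "d"]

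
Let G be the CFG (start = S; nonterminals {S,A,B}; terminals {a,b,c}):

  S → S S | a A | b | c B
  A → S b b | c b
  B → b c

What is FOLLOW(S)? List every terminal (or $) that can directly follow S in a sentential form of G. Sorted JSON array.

FIRST iteration:
[1]
  A via A→c b: +{c}
  B via B→b c: +{b}
  S via S→a A: +{a}
  S via S→b: +{b}
  S via S→c B: +{c}
  FIRST[S]={a,b,c}  FIRST[A]={c}  FIRST[B]={b}
[2]
  A via A→S b b: +{a,b}
  FIRST[S]={a,b,c}  FIRST[A]={a,b,c}  FIRST[B]={b}
[3] (no change)
  FIRST[S]={a,b,c}  FIRST[A]={a,b,c}  FIRST[B]={b}

FOLLOW iteration:
seed FOLLOW(S) with $
iter 1:
  A→S b b: FOLLOW(S) ⊇ FIRST(b) = {b}; new: +{b}
  S→S S: FOLLOW(S) ⊇ FIRST(S) = {a,b,c}; new: +{a,c}
  S→a A: FOLLOW(A) ⊇ FOLLOW(S) ⊇ {$,a,b,c}; new: +{$,a,b,c}
  S→c B: FOLLOW(B) ⊇ FOLLOW(S) ⊇ {$,a,b,c}; new: +{$,a,b,c}
  S: {$,a,b,c}  A: {$,a,b,c}  B: {$,a,b,c}
iter 2: done
  S: {$,a,b,c}  A: {$,a,b,c}  B: {$,a,b,c}

FOLLOW(S) = ["$", "a", "b", "c"]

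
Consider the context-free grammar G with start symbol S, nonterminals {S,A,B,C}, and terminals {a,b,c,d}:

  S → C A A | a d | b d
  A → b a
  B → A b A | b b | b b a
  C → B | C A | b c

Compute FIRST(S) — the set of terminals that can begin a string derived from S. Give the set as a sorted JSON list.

FIRST iteration:
[1]
  A via A→b a: +{b}
  B via B→A b A: +{b}
  C via C→B: +{b}
  S via S→C A A: +{b}
  S via S→a d: +{a}
  FIRST[S]={a,b}  FIRST[A]={b}  FIRST[B]={b}  FIRST[C]={b}
[2] (stable)
  FIRST[S]={a,b}  FIRST[A]={b}  FIRST[B]={b}  FIRST[C]={b}

FIRST(S) = ["a", "b"]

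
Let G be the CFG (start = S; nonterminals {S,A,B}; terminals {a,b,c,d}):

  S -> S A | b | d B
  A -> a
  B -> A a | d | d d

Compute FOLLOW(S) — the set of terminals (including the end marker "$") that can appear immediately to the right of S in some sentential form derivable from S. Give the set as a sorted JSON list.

FIRST iteration:
[1]
  A via A→a: +{a}
  B via B→A a: +{a}
  B via B→d: +{d}
  S via S→b: +{b}
  S via S→d B: +{d}
  FIRST(S)={b,d}  FIRST(A)={a}  FIRST(B)={a,d}
[2] — fixpoint
  FIRST(S)={b,d}  FIRST(A)={a}  FIRST(B)={a,d}

FOLLOW sets:
seed FOLLOW(S) with $
[1]
  B→A a: FOLLOW(A) ⊇ FIRST(a) = {a}; new: +{a}
  S→S A: FOLLOW(S) ⊇ FIRST(A) = {a}; new: +{a}
  S→S A: FOLLOW(A) ⊇ FOLLOW(S) ⊇ {$,a}; new: +{$}
  S→d B: FOLLOW(B) ⊇ FOLLOW(S) ⊇ {$,a}; new: +{$,a}
  S: {$,a}  A: {$,a}  B: {$,a}
[2] — fixpoint
  S: {$,a}  A: {$,a}  B: {$,a}

FOLLOW(S) = ["$", "a"]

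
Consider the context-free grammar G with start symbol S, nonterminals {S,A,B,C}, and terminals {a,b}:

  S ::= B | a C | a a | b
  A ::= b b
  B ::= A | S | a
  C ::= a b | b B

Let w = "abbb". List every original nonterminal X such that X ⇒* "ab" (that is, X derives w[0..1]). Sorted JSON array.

Convert to CNF:
  S -> T0 T0 | T1 C | T1 T1 | a | b
  A -> T0 T0
  B -> T0 T0 | T1 C | T1 T1 | a | b
  C -> T0 B | T1 T0
  T0 -> b
  T1 -> a

Fill CYK table bottom-up — only the sub-triangle for w[0..1]:
  [0..0]={B,S,T1}  "a"  orig:{B,S}
  [1..1]={B,S,T0}  "b"  orig:{B,S}
  [0..1]={C}  "ab"

Original NTs in T[0,1] deriving "ab": ["C"]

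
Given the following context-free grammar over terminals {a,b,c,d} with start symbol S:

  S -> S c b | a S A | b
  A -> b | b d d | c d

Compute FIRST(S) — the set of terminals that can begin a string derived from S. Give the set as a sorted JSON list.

FIRST iteration:
round 1:
  A via A→b: +{b}
  A via A→c d: +{c}
  S via S→a S A: +{a}
  S via S→b: +{b}
  FIRST[S]={a,b}  FIRST[A]={b,c}
round 2: done
  FIRST[S]={a,b}  FIRST[A]={b,c}

FIRST(S) = ["a", "b"]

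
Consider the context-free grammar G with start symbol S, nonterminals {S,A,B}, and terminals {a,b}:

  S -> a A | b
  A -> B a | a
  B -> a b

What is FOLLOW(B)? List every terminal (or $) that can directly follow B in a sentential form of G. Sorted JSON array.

FIRST sets, iterate to fixpoint:
round 1:
  A via A→a: +{a}
  B via B→a b: +{a}
  S via S→a A: +{a}
  S via S→b: +{b}
  FIRST(S)={a,b}  FIRST(A)={a}  FIRST(B)={a}
round 2: — fixpoint
  FIRST(S)={a,b}  FIRST(A)={a}  FIRST(B)={a}

FOLLOW sets:
initialize: $ ∈ FOLLOW(S)
round 1:
  A→B a: FOLLOW(B) ⊇ FIRST(a) = {a}; new: +{a}
  S→a A: FOLLOW(A) ⊇ FOLLOW(S) ⊇ {$}; new: +{$}
  S: {$}  A: {$}  B: {a}
round 2: (no change)
  S: {$}  A: {$}  B: {a}

FOLLOW(B) = ["a"]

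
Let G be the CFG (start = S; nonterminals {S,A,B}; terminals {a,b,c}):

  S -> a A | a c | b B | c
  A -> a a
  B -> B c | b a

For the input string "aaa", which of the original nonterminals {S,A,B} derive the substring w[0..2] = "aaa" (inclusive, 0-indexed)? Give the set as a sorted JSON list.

CNF form of G:
  S -> T0 A | T0 T1 | T2 B | c
  A -> T0 T0
  B -> B T1 | T2 T0
  T0 -> a
  T1 -> c
  T2 -> b

CYK table (by increasing span), restricted to cells inside w[0..2]:
  cell(0,0) a: {T0}  orig:{}
  cell(1,1) a: {T0}  orig:{}
  cell(2,2) a: {T0}  orig:{}
  cell(0,1) aa: {A}
  cell(1,2) aa: {A}
  cell(0,2) aaa: {S}

Original NTs in T[0,2] deriving "aaa": ["S"]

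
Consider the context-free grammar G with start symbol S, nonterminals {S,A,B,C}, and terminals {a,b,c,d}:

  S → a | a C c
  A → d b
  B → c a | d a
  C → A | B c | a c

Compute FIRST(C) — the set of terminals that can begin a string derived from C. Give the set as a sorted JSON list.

Compute FIRST by fixpoint:
iter 1:
  A via A→d b: +{d}
  B via B→c a: +{c}
  B via B→d a: +{d}
  C via C→A: +{d}
  C via C→B c: +{c}
  C via C→a c: +{a}
  S via S→a: +{a}
  FIRST[S]={a}  FIRST[A]={d}  FIRST[B]={c,d}  FIRST[C]={a,c,d}
iter 2: (no change)
  FIRST[S]={a}  FIRST[A]={d}  FIRST[B]={c,d}  FIRST[C]={a,c,d}

FIRST(C) = ["a", "c", "d"]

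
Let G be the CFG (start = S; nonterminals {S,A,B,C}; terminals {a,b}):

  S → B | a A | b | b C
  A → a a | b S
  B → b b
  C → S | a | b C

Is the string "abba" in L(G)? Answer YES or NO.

CNF form of G:
  S -> T0 A | T1 C | T1 T1 | b
  A -> T0 T0 | T1 S
  B -> T1 T1
  C -> T0 A | T1 C | T1 T1 | a | b
  T0 -> a
  T1 -> b

CYK table (by increasing span):
  cell(0,0) a: {C,T0}  orig:{C}
  cell(1,1) b: {C,S,T1}  orig:{C,S}
  cell(2,2) b: {C,S,T1}  orig:{C,S}
  cell(3,3) a: {C,T0}  orig:{C}
  cell(0,1) ab: ∅
  cell(1,2) bb: {A,B,C,S}
  cell(2,3) ba: {C,S}
  cell(0,2) abb: {C,S}
  cell(1,3) bba: {A,C,S}
  cell(0,3) abba: {C,S}

S ∈ T[0,3] ⇒ YES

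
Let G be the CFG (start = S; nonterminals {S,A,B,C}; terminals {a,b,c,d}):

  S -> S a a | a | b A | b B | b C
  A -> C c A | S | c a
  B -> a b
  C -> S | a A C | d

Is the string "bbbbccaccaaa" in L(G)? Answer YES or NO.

CNF form of G:
  S -> S X7 | T2 A | T2 B | T2 C | a
  A -> C X3 | S X4 | T0 T1 | T2 A | T2 B | T2 C | a
  B -> T1 T2
  C -> S X5 | T1 X6 | T2 A | T2 B | T2 C | a | d
  T0 -> c
  T1 -> a
  T2 -> b
  X3 -> T0 A
  X4 -> T1 T1
  X5 -> T1 T1
  X6 -> A C
  X7 -> T1 T1

Fill CYK table bottom-up:
  cell(0,0) b: {T2}  orig:{}
  cell(1,1) b: {T2}  orig:{}
  cell(2,2) b: {T2}  orig:{}
  cell(3,3) b: {T2}  orig:{}
  cell(4,4) c: {T0}  orig:{}
  cell(5,5) c: {T0}  orig:{}
  cell(6,6) a: {A,C,S,T1}  orig:{A,C,S}
  cell(7,7) c: {T0}  orig:{}
  cell(8,8) c: {T0}  orig:{}
  cell(9,9) a: {A,C,S,T1}  orig:{A,C,S}
  cell(10,10) a: {A,C,S,T1}  orig:{A,C,S}
  cell(11,11) a: {A,C,S,T1}  orig:{A,C,S}
  cell(0,1) bb: ∅
  cell(1,2) bb: ∅
  cell(2,3) bb: ∅
  cell(3,4) bc: ∅
  cell(4,5) cc: ∅
  cell(5,6) ca: {A,X3}  orig:{A}
  cell(6,7) ac: ∅
  cell(7,8) cc: ∅
  cell(8,9) ca: {A,X3}  orig:{A}
  cell(9,10) aa: {X4,X5,X6,X7}  orig:{}
  cell(10,11) aa: {X4,X5,X6,X7}  orig:{}
  cell(0,2) bbb: ∅
  cell(1,3) bbb: ∅
  cell(2,4) bbc: ∅
  cell(3,5) bcc: ∅
  cell(4,6) cca: {X3}  orig:{}
  cell(5,7) cac: ∅
  cell(6,8) acc: ∅
  cell(7,9) cca: {X3}  orig:{}
  cell(8,10) caa: {X6}  orig:{}
  cell(9,11) aaa: {A,C,S}
  cell(0,3) bbbb: ∅
  cell(1,4) bbbc: ∅
  cell(2,5) bbcc: ∅
  cell(3,6) bcca: ∅
  cell(4,7) ccac: ∅
  cell(5,8) cacc: ∅
  cell(6,9) acca: {A}
  cell(7,10) ccaa: ∅
  cell(8,11) caaa: {X3}  orig:{}
  cell(0,4) bbbbc: ∅
  cell(1,5) bbbcc: ∅
  cell(2,6) bbcca: ∅
  cell(3,7) bccac: ∅
  cell(4,8) ccacc: ∅
  cell(5,9) cacca: {X3}  orig:{}
  cell(6,10) accaa: {X6}  orig:{}
  cell(7,11) ccaaa: ∅
  cell(0,5) bbbbcc: ∅
  cell(1,6) bbbcca: ∅
  cell(2,7) bbccac: ∅
  cell(3,8) bccacc: ∅
  cell(4,9) ccacca: ∅
  cell(5,10) caccaa: ∅
  cell(6,11) accaaa: ∅
  cell(0,6) bbbbcca: ∅
  cell(1,7) bbbccac: ∅
  cell(2,8) bbccacc: ∅
  cell(3,9) bccacca: ∅
  cell(4,10) ccaccaa: ∅
  cell(5,11) caccaaa: ∅
  cell(0,7) bbbbccac: ∅
  cell(1,8) bbbccacc: ∅
  cell(2,9) bbccacca: ∅
  cell(3,10) bccaccaa: ∅
  cell(4,11) ccaccaaa: ∅
  cell(0,8) bbbbccacc: ∅
  cell(1,9) bbbccacca: ∅
  cell(2,10) bbccaccaa: ∅
  cell(3,11) bccaccaaa: ∅
  cell(0,9) bbbbccacca: ∅
  cell(1,10) bbbccaccaa: ∅
  cell(2,11) bbccaccaaa: ∅
  cell(0,10) bbbbccaccaa: ∅
  cell(1,11) bbbccaccaaa: ∅
  cell(0,11) bbbbccaccaaa: ∅

S ∉ T[0,11] ⇒ NO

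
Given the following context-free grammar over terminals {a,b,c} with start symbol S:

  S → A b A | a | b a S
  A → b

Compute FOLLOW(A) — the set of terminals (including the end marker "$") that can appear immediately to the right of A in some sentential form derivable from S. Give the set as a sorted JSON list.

FIRST sets, iterate to fixpoint:
round 1:
  A via A→b: +{b}
  S via S→A b A: +{b}
  S via S→a: +{a}
  S: {a,b}  A: {b}
round 2: (stable)
  S: {a,b}  A: {b}

FOLLOW iteration:
seed FOLLOW(S) with $
iter 1:
  S→A b A: FOLLOW(A) ⊇ FIRST(b) = {b}; new: +{b}
  S→A b A: FOLLOW(A) ⊇ FOLLOW(S) ⊇ {$}; new: +{$}
  FOLLOW[S]={$}  FOLLOW[A]={$,b}
iter 2: (stable)
  FOLLOW[S]={$}  FOLLOW[A]={$,b}

FOLLOW(A) = ["$", "b"]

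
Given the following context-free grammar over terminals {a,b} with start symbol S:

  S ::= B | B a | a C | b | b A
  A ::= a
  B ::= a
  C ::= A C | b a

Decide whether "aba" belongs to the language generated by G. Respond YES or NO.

CNF form of G:
  S -> B T1 | T0 A | T1 C | a | b
  A -> a
  B -> a
  C -> A C | T0 T1
  T0 -> b
  T1 -> a

CYK fill:
  [0..0]={A,B,S,T1}  "a"  orig:{A,B,S}
  [1..1]={S,T0}  "b"  orig:{S}
  [2..2]={A,B,S,T1}  "a"  orig:{A,B,S}
  [0..1]=∅  "ab"
  [1..2]={C,S}  "ba"
  [0..2]={C,S}  "aba"

S ∈ T[0,2] ⇒ YES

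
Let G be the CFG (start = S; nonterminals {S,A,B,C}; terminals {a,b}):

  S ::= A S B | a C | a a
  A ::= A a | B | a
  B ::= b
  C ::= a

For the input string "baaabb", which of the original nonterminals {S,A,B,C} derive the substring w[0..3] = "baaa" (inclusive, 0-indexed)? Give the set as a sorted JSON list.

Convert to CNF:
  S -> A X1 | T0 C | T0 T0
  A -> A T0 | a | b
  B -> b
  C -> a
  T0 -> a
  X1 -> S B

CYK table (by increasing span) — only the sub-triangle for w[0..3]:
  T[0,0] 'b' = {A,B}
  T[1,1] 'a' = {A,C,T0}  orig:{A,C}
  T[2,2] 'a' = {A,C,T0}  orig:{A,C}
  T[3,3] 'a' = {A,C,T0}  orig:{A,C}
  T[0,1] 'ba' = {A}
  T[1,2] 'aa' = {A,S}
  T[2,3] 'aa' = {A,S}
  T[0,2] 'baa' = {A}
  T[1,3] 'aaa' = {A}
  T[0,3] 'baaa' = {A}

Original NTs in T[0,3] deriving "baaa": ["A"]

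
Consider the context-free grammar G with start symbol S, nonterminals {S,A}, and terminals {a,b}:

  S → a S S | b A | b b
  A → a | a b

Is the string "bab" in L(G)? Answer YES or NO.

CNF form of G:
  S -> T0 X2 | T1 A | T1 T1
  A -> T0 T1 | a
  T0 -> a
  T1 -> b
  X2 -> S S

Fill CYK table bottom-up:
  [0..0]={T1}  "b"  orig:{}
  [1..1]={A,T0}  "a"  orig:{A}
  [2..2]={T1}  "b"  orig:{}
  [0..1]={S}  "ba"
  [1..2]={A}  "ab"
  [0..2]={S}  "bab"

S ∈ T[0,2] ⇒ YES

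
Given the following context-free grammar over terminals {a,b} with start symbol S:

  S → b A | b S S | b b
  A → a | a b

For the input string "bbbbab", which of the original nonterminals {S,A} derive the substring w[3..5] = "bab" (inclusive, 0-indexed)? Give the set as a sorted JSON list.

CNF form of G:
  S -> T1 A | T1 T1 | T1 X2
  A -> T0 T1 | a
  T0 -> a
  T1 -> b
  X2 -> S S

CYK fill (cells [i..j] with 3 ≤ i ≤ j ≤ 5 only):
  [3..3]={T1}  "b"  orig:{}
  [4..4]={A,T0}  "a"  orig:{A}
  [5..5]={T1}  "b"  orig:{}
  [3..4]={S}  "ba"
  [4..5]={A}  "ab"
  [3..5]={S}  "bab"

Original NTs in T[3,5] deriving "bab": ["S"]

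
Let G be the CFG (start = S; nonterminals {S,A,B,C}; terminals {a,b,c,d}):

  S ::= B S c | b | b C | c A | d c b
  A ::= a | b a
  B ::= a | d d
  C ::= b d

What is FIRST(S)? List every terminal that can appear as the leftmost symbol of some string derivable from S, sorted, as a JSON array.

FIRST iteration:
round 1:
  A via A→a: +{a}
  A via A→b a: +{b}
  B via B→a: +{a}
  B via B→d d: +{d}
  C via C→b d: +{b}
  S via S→B S c: +{a,d}
  S via S→b: +{b}
  S via S→c A: +{c}
  FIRST(S)={a,b,c,d}  FIRST(A)={a,b}  FIRST(B)={a,d}  FIRST(C)={b}
round 2: (stable)
  FIRST(S)={a,b,c,d}  FIRST(A)={a,b}  FIRST(B)={a,d}  FIRST(C)={b}

FIRST(S) = ["a", "b", "c", "d"]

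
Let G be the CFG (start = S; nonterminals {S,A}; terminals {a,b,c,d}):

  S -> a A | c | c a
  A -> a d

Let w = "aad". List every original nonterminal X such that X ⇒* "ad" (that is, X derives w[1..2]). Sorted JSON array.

Convert to CNF:
  S -> T0 A | T2 T0 | c
  A -> T0 T1
  T0 -> a
  T1 -> d
  T2 -> c

CYK fill, restricted to cells inside w[1..2]:
  cell(1,1) a: {T0}  orig:{}
  cell(2,2) d: {T1}  orig:{}
  cell(1,2) ad: {A}

Original NTs in T[1,2] deriving "ad": ["A"]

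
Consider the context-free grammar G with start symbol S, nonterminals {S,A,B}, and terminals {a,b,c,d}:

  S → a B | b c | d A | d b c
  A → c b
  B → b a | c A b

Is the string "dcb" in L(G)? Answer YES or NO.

CNF form of G:
  S -> T1 T0 | T2 B | T3 A | T3 X5
  A -> T0 T1
  B -> T0 X4 | T1 T2
  T0 -> c
  T1 -> b
  T2 -> a
  T3 -> d
  X4 -> A T1
  X5 -> T1 T0

CYK table (by increasing span):
  cell(0,0) d: {T3}  orig:{}
  cell(1,1) c: {T0}  orig:{}
  cell(2,2) b: {T1}  orig:{}
  cell(0,1) dc: ∅
  cell(1,2) cb: {A}
  cell(0,2) dcb: {S}

S ∈ T[0,2] ⇒ YES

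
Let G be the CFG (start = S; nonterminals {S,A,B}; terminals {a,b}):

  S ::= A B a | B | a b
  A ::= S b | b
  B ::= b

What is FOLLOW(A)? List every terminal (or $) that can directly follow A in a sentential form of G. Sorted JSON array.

Compute FIRST by fixpoint:
pass 1:
  A via A→b: +{b}
  B via B→b: +{b}
  S via S→A B a: +{b}
  S via S→a b: +{a}
  FIRST(S)={a,b}  FIRST(A)={b}  FIRST(B)={b}
pass 2:
  A via A→S b: +{a}
  FIRST(S)={a,b}  FIRST(A)={a,b}  FIRST(B)={b}
pass 3: (stable)
  FIRST(S)={a,b}  FIRST(A)={a,b}  FIRST(B)={b}

Compute FOLLOW by fixpoint:
seed FOLLOW(S) with $
round 1:
  A→S b: FOLLOW(S) ⊇ FIRST(b) = {b}; new: +{b}
  S→A B a: FOLLOW(A) ⊇ FIRST(B) = {b}; new: +{b}
  S→A B a: FOLLOW(B) ⊇ FIRST(a) = {a}; new: +{a}
  S→B: FOLLOW(B) ⊇ FOLLOW(S) ⊇ {$,b}; new: +{$,b}
  FOLLOW(S)={$,b}  FOLLOW(A)={b}  FOLLOW(B)={$,a,b}
round 2: done
  FOLLOW(S)={$,b}  FOLLOW(A)={b}  FOLLOW(B)={$,a,b}

FOLLOW(A) = ["b"]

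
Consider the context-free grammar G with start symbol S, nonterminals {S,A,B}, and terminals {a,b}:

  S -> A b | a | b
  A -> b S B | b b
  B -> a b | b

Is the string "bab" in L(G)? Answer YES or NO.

Convert to CNF:
  S -> A T0 | a | b
  A -> T0 T0 | T0 X2
  B -> T1 T0 | b
  T0 -> b
  T1 -> a
  X2 -> S B

CYK table (by increasing span):
  [0..0]={B,S,T0}  "b"  orig:{B,S}
  [1..1]={S,T1}  "a"  orig:{S}
  [2..2]={B,S,T0}  "b"  orig:{B,S}
  [0..1]=∅  "ba"
  [1..2]={B,X2}  "ab"  orig:{B}
  [0..2]={A,X2}  "bab"  orig:{A}

S ∉ T[0,2] ⇒ NO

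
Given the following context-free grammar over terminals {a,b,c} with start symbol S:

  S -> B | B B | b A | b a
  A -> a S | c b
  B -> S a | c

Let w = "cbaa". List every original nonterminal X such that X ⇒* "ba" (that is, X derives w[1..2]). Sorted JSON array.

Convert to CNF:
  S -> B B | S T0 | T2 A | T2 T0 | c
  A -> T0 S | T1 T2
  B -> S T0 | c
  T0 -> a
  T1 -> c
  T2 -> b

CYK fill — only the sub-triangle for w[1..2]:
  [1..1]={T2}  "b"  orig:{}
  [2..2]={T0}  "a"  orig:{}
  [1..2]={S}  "ba"

Original NTs in T[1,2] deriving "ba": ["S"]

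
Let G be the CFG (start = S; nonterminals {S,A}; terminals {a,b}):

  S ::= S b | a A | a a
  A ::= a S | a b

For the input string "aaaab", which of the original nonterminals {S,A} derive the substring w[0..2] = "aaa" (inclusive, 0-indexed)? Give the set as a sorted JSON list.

CNF form of G:
  S -> S T1 | T0 A | T0 T0
  A -> T0 S | T0 T1
  T0 -> a
  T1 -> b

Fill CYK table bottom-up — only the sub-triangle for w[0..2]:
  [0..0]={T0}  "a"  orig:{}
  [1..1]={T0}  "a"  orig:{}
  [2..2]={T0}  "a"  orig:{}
  [0..1]={S}  "aa"
  [1..2]={S}  "aa"
  [0..2]={A}  "aaa"

Original NTs in T[0,2] deriving "aaa": ["A"]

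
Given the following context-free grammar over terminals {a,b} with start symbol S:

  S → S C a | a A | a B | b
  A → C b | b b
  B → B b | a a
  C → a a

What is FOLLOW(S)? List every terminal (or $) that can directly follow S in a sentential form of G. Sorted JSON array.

FIRST sets, iterate to fixpoint:
round 1:
  A via A→b b: +{b}
  B via B→a a: +{a}
  C via C→a a: +{a}
  S via S→a A: +{a}
  S via S→b: +{b}
  S: {a,b}  A: {b}  B: {a}  C: {a}
round 2:
  A via A→C b: +{a}
  S: {a,b}  A: {a,b}  B: {a}  C: {a}
round 3: done
  S: {a,b}  A: {a,b}  B: {a}  C: {a}

FOLLOW iteration:
initialize: $ ∈ FOLLOW(S)
round 1:
  A→C b: FOLLOW(C) ⊇ FIRST(b) = {b}; new: +{b}
  B→B b: FOLLOW(B) ⊇ FIRST(b) = {b}; new: +{b}
  S→S C a: FOLLOW(S) ⊇ FIRST(C) = {a}; new: +{a}
  S→S C a: FOLLOW(C) ⊇ FIRST(a) = {a}; new: +{a}
  S→a A: FOLLOW(A) ⊇ FOLLOW(S) ⊇ {$,a}; new: +{$,a}
  S→a B: FOLLOW(B) ⊇ FOLLOW(S) ⊇ {$,a}; new: +{$,a}
  S: {$,a}  A: {$,a}  B: {$,a,b}  C: {a,b}
round 2: — fixpoint
  S: {$,a}  A: {$,a}  B: {$,a,b}  C: {a,b}

FOLLOW(S) = ["$", "a"]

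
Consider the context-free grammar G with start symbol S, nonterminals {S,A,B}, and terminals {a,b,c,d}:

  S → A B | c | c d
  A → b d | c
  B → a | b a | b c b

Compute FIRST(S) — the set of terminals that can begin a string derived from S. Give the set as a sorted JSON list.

FIRST iteration:
round 1:
  A via A→b d: +{b}
  A via A→c: +{c}
  B via B→a: +{a}
  B via B→b a: +{b}
  S via S→A B: +{b,c}
  S: {b,c}  A: {b,c}  B: {a,b}
round 2: — fixpoint
  S: {b,c}  A: {b,c}  B: {a,b}

FIRST(S) = ["b", "c"]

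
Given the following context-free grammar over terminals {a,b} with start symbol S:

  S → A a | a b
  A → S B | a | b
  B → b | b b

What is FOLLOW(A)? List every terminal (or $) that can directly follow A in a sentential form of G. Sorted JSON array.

Compute FIRST by fixpoint:
[1]
  A via A→a: +{a}
  A via A→b: +{b}
  B via B→b: +{b}
  S via S→A a: +{a,b}
  S: {a,b}  A: {a,b}  B: {b}
[2] (stable)
  S: {a,b}  A: {a,b}  B: {b}

FOLLOW sets:
initialize: $ ∈ FOLLOW(S)
pass 1:
  A→S B: FOLLOW(S) ⊇ FIRST(B) = {b}; new: +{b}
  S→A a: FOLLOW(A) ⊇ FIRST(a) = {a}; new: +{a}
  FOLLOW(S)={$,b}  FOLLOW(A)={a}  FOLLOW(B)={}
pass 2:
  A→S B: FOLLOW(B) ⊇ FOLLOW(A) ⊇ {a}; new: +{a}
  FOLLOW(S)={$,b}  FOLLOW(A)={a}  FOLLOW(B)={a}
pass 3: — fixpoint
  FOLLOW(S)={$,b}  FOLLOW(A)={a}  FOLLOW(B)={a}

FOLLOW(A) = ["a"]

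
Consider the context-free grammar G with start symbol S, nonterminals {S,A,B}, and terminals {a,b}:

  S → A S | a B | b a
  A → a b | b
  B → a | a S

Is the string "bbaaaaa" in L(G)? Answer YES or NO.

CNF form of G:
  S -> A S | T0 B | T1 T0
  A -> T0 T1 | b
  B -> T0 S | a
  T0 -> a
  T1 -> b

CYK fill:
  [0..0]={A,T1}  "b"  orig:{A}
  [1..1]={A,T1}  "b"  orig:{A}
  [2..2]={B,T0}  "a"  orig:{B}
  [3..3]={B,T0}  "a"  orig:{B}
  [4..4]={B,T0}  "a"  orig:{B}
  [5..5]={B,T0}  "a"  orig:{B}
  [6..6]={B,T0}  "a"  orig:{B}
  [0..1]=∅  "bb"
  [1..2]={S}  "ba"
  [2..3]={S}  "aa"
  [3..4]={S}  "aa"
  [4..5]={S}  "aa"
  [5..6]={S}  "aa"
  [0..2]={S}  "bba"
  [1..3]={S}  "baa"
  [2..4]={B}  "aaa"
  [3..5]={B}  "aaa"
  [4..6]={B}  "aaa"
  [0..3]={S}  "bbaa"
  [1..4]=∅  "baaa"
  [2..5]={S}  "aaaa"
  [3..6]={S}  "aaaa"
  [0..4]=∅  "bbaaa"
  [1..5]={S}  "baaaa"
  [2..6]={B}  "aaaaa"
  [0..5]={S}  "bbaaaa"
  [1..6]=∅  "baaaaa"
  [0..6]=∅  "bbaaaaa"

S ∉ T[0,6] ⇒ NO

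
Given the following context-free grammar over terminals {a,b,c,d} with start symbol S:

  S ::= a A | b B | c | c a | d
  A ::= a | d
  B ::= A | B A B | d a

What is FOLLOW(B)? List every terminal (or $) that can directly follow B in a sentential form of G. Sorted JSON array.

FIRST iteration:
round 1:
  A via A→a: +{a}
  A via A→d: +{d}
  B via B→A: +{a,d}
  S via S→a A: +{a}
  S via S→b B: +{b}
  S via S→c: +{c}
  S via S→d: +{d}
  FIRST[S]={a,b,c,d}  FIRST[A]={a,d}  FIRST[B]={a,d}
round 2: — fixpoint
  FIRST[S]={a,b,c,d}  FIRST[A]={a,d}  FIRST[B]={a,d}

FOLLOW sets:
seed FOLLOW(S) with $
pass 1:
  B→B A B: FOLLOW(B) ⊇ FIRST(A) = {a,d}; new: +{a,d}
  B→B A B: FOLLOW(A) ⊇ FIRST(B) = {a,d}; new: +{a,d}
  S→a A: FOLLOW(A) ⊇ FOLLOW(S) ⊇ {$}; new: +{$}
  S→b B: FOLLOW(B) ⊇ FOLLOW(S) ⊇ {$}; new: +{$}
  FOLLOW[S]={$}  FOLLOW[A]={$,a,d}  FOLLOW[B]={$,a,d}
pass 2: done
  FOLLOW[S]={$}  FOLLOW[A]={$,a,d}  FOLLOW[B]={$,a,d}

FOLLOW(B) = ["$", "a", "d"]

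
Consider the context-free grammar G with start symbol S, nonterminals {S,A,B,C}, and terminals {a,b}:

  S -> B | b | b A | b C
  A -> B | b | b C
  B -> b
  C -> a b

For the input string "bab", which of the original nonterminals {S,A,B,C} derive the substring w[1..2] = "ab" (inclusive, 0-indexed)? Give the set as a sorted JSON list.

CNF form of G:
  S -> T0 A | T0 C | b
  A -> T0 C | b
  B -> b
  C -> T1 T0
  T0 -> b
  T1 -> a

CYK table (by increasing span), restricted to cells inside w[1..2]:
  cell(1,1) a: {T1}  orig:{}
  cell(2,2) b: {A,B,S,T0}  orig:{A,B,S}
  cell(1,2) ab: {C}

Original NTs in T[1,2] deriving "ab": ["C"]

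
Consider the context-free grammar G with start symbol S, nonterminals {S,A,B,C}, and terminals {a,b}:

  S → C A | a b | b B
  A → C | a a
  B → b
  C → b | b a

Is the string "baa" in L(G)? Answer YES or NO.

CNF form of G:
  S -> C A | T0 T1 | T1 B
  A -> T0 T0 | T1 T0 | b
  B -> b
  C -> T1 T0 | b
  T0 -> a
  T1 -> b

CYK fill:
  cell(0,0) b: {A,B,C,T1}  orig:{A,B,C}
  cell(1,1) a: {T0}  orig:{}
  cell(2,2) a: {T0}  orig:{}
  cell(0,1) ba: {A,C}
  cell(1,2) aa: {A}
  cell(0,2) baa: {S}

S ∈ T[0,2] ⇒ YES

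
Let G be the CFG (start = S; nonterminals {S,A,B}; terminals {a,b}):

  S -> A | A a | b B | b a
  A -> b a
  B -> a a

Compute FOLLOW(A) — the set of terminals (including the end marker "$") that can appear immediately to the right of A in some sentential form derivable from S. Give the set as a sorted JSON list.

FIRST sets, iterate to fixpoint:
pass 1:
  A via A→b a: +{b}
  B via B→a a: +{a}
  S via S→A: +{b}
  S: {b}  A: {b}  B: {a}
pass 2: (stable)
  S: {b}  A: {b}  B: {a}

FOLLOW sets:
initialize: $ ∈ FOLLOW(S)
round 1:
  S→A: FOLLOW(A) ⊇ FOLLOW(S) ⊇ {$}; new: +{$}
  S→A a: FOLLOW(A) ⊇ FIRST(a) = {a}; new: +{a}
  S→b B: FOLLOW(B) ⊇ FOLLOW(S) ⊇ {$}; new: +{$}
  FOLLOW[S]={$}  FOLLOW[A]={$,a}  FOLLOW[B]={$}
round 2: (no change)
  FOLLOW[S]={$}  FOLLOW[A]={$,a}  FOLLOW[B]={$}

FOLLOW(A) = ["$", "a"]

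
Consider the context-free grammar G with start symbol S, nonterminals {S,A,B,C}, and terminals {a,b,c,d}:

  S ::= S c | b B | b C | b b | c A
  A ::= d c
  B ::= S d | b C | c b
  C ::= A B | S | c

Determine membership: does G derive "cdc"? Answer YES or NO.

Convert to CNF:
  S -> S T1 | T1 A | T2 B | T2 C | T2 T2
  A -> T0 T1
  B -> S T0 | T1 T2 | T2 C
  C -> A B | S T1 | T1 A | T2 B | T2 C | T2 T2 | c
  T0 -> d
  T1 -> c
  T2 -> b

CYK fill:
  cell(0,0) c: {C,T1}  orig:{C}
  cell(1,1) d: {T0}  orig:{}
  cell(2,2) c: {C,T1}  orig:{C}
  cell(0,1) cd: ∅
  cell(1,2) dc: {A}
  cell(0,2) cdc: {C,S}

S ∈ T[0,2] ⇒ YES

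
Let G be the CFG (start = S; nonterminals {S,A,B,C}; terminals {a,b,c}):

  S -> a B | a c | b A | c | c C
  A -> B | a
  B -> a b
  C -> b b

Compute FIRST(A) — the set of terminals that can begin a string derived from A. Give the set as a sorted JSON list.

FIRST iteration:
iter 1:
  A via A→a: +{a}
  B via B→a b: +{a}
  C via C→b b: +{b}
  S via S→a B: +{a}
  S via S→b A: +{b}
  S via S→c: +{c}
  S: {a,b,c}  A: {a}  B: {a}  C: {b}
iter 2: — fixpoint
  S: {a,b,c}  A: {a}  B: {a}  C: {b}

FIRST(A) = ["a"]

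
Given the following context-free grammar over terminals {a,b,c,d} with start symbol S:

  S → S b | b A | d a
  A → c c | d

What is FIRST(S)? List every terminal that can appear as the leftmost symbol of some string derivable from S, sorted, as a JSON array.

FIRST sets, iterate to fixpoint:
[1]
  A via A→c c: +{c}
  A via A→d: +{d}
  S via S→b A: +{b}
  S via S→d a: +{d}
  S: {b,d}  A: {c,d}
[2] (stable)
  S: {b,d}  A: {c,d}

FIRST(S) = ["b", "d"]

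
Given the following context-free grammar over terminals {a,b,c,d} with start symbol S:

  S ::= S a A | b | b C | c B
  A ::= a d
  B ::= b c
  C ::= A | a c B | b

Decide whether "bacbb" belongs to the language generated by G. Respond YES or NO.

Convert to CNF:
  S -> S X5 | T2 C | T3 B | b
  A -> T0 T1
  B -> T2 T3
  C -> T0 T1 | T0 X4 | b
  T0 -> a
  T1 -> d
  T2 -> b
  T3 -> c
  X4 -> T3 B
  X5 -> T0 A

CYK table (by increasing span):
  cell(0,0) b: {C,S,T2}  orig:{C,S}
  cell(1,1) a: {T0}  orig:{}
  cell(2,2) c: {T3}  orig:{}
  cell(3,3) b: {C,S,T2}  orig:{C,S}
  cell(4,4) b: {C,S,T2}  orig:{C,S}
  cell(0,1) ba: ∅
  cell(1,2) ac: ∅
  cell(2,3) cb: ∅
  cell(3,4) bb: {S}
  cell(0,2) bac: ∅
  cell(1,3) acb: ∅
  cell(2,4) cbb: ∅
  cell(0,3) bacb: ∅
  cell(1,4) acbb: ∅
  cell(0,4) bacbb: ∅

S ∉ T[0,4] ⇒ NO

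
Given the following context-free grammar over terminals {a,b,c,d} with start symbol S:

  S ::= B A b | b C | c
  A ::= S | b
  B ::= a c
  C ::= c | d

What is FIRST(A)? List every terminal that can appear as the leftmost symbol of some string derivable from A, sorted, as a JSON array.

FIRST sets, iterate to fixpoint:
iter 1:
  A via A→b: +{b}
  B via B→a c: +{a}
  C via C→c: +{c}
  C via C→d: +{d}
  S via S→B A b: +{a}
  S via S→b C: +{b}
  S via S→c: +{c}
  FIRST(S)={a,b,c}  FIRST(A)={b}  FIRST(B)={a}  FIRST(C)={c,d}
iter 2:
  A via A→S: +{a,c}
  FIRST(S)={a,b,c}  FIRST(A)={a,b,c}  FIRST(B)={a}  FIRST(C)={c,d}
iter 3: done
  FIRST(S)={a,b,c}  FIRST(A)={a,b,c}  FIRST(B)={a}  FIRST(C)={c,d}

FIRST(A) = ["a", "b", "c"]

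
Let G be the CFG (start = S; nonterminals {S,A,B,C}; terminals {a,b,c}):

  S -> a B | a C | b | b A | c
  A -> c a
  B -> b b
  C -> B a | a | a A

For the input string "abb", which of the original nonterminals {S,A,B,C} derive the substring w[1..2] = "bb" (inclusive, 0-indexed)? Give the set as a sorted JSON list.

CNF form of G:
  S -> T1 B | T1 C | T2 A | b | c
  A -> T0 T1
  B -> T2 T2
  C -> B T1 | T1 A | a
  T0 -> c
  T1 -> a
  T2 -> b

CYK fill — only the sub-triangle for w[1..2]:
  [1..1]={S,T2}  "b"  orig:{S}
  [2..2]={S,T2}  "b"  orig:{S}
  [1..2]={B}  "bb"

Original NTs in T[1,2] deriving "bb": ["B"]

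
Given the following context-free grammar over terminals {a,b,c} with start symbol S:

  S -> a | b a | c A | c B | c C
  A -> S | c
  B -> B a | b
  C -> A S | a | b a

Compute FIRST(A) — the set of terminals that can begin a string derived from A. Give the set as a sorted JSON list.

Compute FIRST by fixpoint:
pass 1:
  A via A→c: +{c}
  B via B→b: +{b}
  C via C→A S: +{c}
  C via C→a: +{a}
  C via C→b a: +{b}
  S via S→a: +{a}
  S via S→b a: +{b}
  S via S→c A: +{c}
  S: {a,b,c}  A: {c}  B: {b}  C: {a,b,c}
pass 2:
  A via A→S: +{a,b}
  S: {a,b,c}  A: {a,b,c}  B: {b}  C: {a,b,c}
pass 3: (stable)
  S: {a,b,c}  A: {a,b,c}  B: {b}  C: {a,b,c}

FIRST(A) = ["a", "b", "c"]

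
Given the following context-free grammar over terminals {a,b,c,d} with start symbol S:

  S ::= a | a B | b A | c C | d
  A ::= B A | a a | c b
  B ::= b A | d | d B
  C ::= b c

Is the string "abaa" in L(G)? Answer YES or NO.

CNF form of G:
  S -> T0 B | T1 C | T2 A | a | d
  A -> B A | T0 T0 | T1 T2
  B -> T2 A | T3 B | d
  C -> T2 T1
  T0 -> a
  T1 -> c
  T2 -> b
  T3 -> d

Fill CYK table bottom-up:
  T[0,0] 'a' = {S,T0}  orig:{S}
  T[1,1] 'b' = {T2}  orig:{}
  T[2,2] 'a' = {S,T0}  orig:{S}
  T[3,3] 'a' = {S,T0}  orig:{S}
  T[0,1] 'ab' = ∅
  T[1,2] 'ba' = ∅
  T[2,3] 'aa' = {A}
  T[0,2] 'aba' = ∅
  T[1,3] 'baa' = {B,S}
  T[0,3] 'abaa' = {S}

S ∈ T[0,3] ⇒ YES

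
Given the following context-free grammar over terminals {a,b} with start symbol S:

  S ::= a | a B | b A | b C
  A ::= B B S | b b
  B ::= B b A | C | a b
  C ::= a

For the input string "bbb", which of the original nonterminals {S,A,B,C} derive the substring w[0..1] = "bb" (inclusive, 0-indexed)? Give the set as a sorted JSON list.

Convert to CNF:
  S -> T0 A | T0 C | T1 B | a
  A -> B X2 | T0 T0
  B -> B X3 | T1 T0 | a
  C -> a
  T0 -> b
  T1 -> a
  X2 -> B S
  X3 -> T0 A

Fill CYK table bottom-up, restricted to cells inside w[0..1]:
  cell(0,0) b: {T0}  orig:{}
  cell(1,1) b: {T0}  orig:{}
  cell(0,1) bb: {A}

Original NTs in T[0,1] deriving "bb": ["A"]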